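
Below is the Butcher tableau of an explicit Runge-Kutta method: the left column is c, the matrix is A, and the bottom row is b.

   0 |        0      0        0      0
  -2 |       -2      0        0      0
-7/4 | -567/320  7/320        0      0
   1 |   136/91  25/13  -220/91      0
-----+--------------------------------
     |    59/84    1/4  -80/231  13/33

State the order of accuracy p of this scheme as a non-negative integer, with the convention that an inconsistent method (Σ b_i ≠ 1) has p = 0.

b = (59/84, 1/4, -80/231, 13/33)
c = (0, -2, -7/4, 1)
Ac = (0, 0, -7/160, 5/13)
Σ b_i: 59/84·1 + 1/4·1 + (-80/231)·1 + 13/33·1 = 1 ✓
b·c: 1/4·(-2) + (-80/231)·(-7/4) + 13/33·1 = 1/2 ✓
b·c²: 1/4·4 + (-80/231)·49/16 + 13/33·1 = 1/3 ✓
b·Ac: (-80/231)·(-7/160) + 13/33·5/13 = 1/6 ✓
b·c³: 1/4·(-8) + (-80/231)·(-343/64) + 13/33·1 = 1/4 ✓
b·(c∘Ac): (-80/231)·49/640 + 13/33·5/13 = 1/8 ✓
b·Ac²: (-80/231)·7/80 + 13/33·15/52 = 1/12 ✓
b·A²c: 13/33·11/104 = 1/24 ✓; 4 stages ⇒ order 4.

4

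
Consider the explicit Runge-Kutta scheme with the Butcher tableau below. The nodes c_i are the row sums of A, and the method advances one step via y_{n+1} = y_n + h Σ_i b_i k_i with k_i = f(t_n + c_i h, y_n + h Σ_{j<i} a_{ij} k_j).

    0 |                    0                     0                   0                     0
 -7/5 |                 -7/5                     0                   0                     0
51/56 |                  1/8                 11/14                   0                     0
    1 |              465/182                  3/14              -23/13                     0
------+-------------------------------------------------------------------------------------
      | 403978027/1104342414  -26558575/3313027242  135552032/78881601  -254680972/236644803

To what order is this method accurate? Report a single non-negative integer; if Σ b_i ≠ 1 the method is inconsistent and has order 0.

b = (403978027/1104342414, -26558575/3313027242, 135552032/78881601, -254680972/236644803)
c = (0, -7/5, 51/56, 1)
Ac = (0, 0, -11/10, -6957/3640)
Σ b_i: 403978027/1104342414·1 + (-26558575/3313027242)·1 + 135552032/78881601·1 + (-254680972/236644803)·1 = 1 ✓
b·c: (-26558575/3313027242)·(-7/5) + 135552032/78881601·51/56 + (-254680972/236644803)·1 = 1/2 ✓
b·c²: (-26558575/3313027242)·49/25 + 135552032/78881601·2601/3136 + (-254680972/236644803)·1 = 1/3 ✓
b·Ac: 135552032/78881601·(-11/10) + (-254680972/236644803)·(-6957/3640) = 1/6 ✓
b·c³: (-26558575/3313027242)·(-343/125) + 135552032/78881601·132651/175616 + (-254680972/236644803)·1 = 10768973119/44173696560 ≠ 1/4 ⇒ order 3.
b·(c∘Ac): 135552032/78881601·(-561/560) + (-254680972/236644803)·(-6957/3640) = 17640053/52587734 ≠ 1/8
b·Ac²: 135552032/78881601·77/50 + (-254680972/236644803)·(-1067511/1019200) = 55564660219/14724565520 ≠ 1/12
b·A²c: (-254680972/236644803)·253/130 = -2478241766/1183224015 ≠ 1/24

3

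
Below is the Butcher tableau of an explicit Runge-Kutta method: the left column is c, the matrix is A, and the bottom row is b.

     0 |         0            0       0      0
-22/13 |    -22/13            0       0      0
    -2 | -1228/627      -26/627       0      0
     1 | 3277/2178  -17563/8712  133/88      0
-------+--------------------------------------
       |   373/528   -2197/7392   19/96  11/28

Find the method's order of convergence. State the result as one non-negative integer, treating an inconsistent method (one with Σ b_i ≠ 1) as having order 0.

4

b = (373/528, -2197/7392, 19/96, 11/28)
c = (0, -22/13, -2, 1)
Ac = (0, 0, 4/57, 7/18)
Σ b_i: 373/528·1 + (-2197/7392)·1 + 19/96·1 + 11/28·1 = 1 ✓
b·c: (-2197/7392)·(-22/13) + 19/96·(-2) + 11/28·1 = 1/2 ✓
b·c²: (-2197/7392)·484/169 + 19/96·4 + 11/28·1 = 1/3 ✓
b·Ac: 19/96·4/57 + 11/28·7/18 = 1/6 ✓
b·c³: (-2197/7392)·(-10648/2197) + 19/96·(-8) + 11/28·1 = 1/4 ✓
b·(c∘Ac): 19/96·(-8/57) + 11/28·7/18 = 1/8 ✓
b·Ac²: 19/96·(-88/741) + 11/28·350/1287 = 1/12 ✓
b·A²c: 11/28·7/66 = 1/24 ✓; 4 stages ⇒ order 4.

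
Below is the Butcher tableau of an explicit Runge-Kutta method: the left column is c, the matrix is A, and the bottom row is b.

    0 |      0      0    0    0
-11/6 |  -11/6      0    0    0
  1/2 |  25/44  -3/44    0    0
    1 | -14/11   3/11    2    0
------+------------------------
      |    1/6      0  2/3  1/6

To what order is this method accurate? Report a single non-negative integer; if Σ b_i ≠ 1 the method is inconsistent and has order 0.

4

b = (1/6, 0, 2/3, 1/6)
c = (0, -11/6, 1/2, 1)
Ac = (0, 0, 1/8, 1/2)
Σ b_i: 1/6·1 + 2/3·1 + 1/6·1 = 1 ✓
b·c: 2/3·1/2 + 1/6·1 = 1/2 ✓
b·c²: 2/3·1/4 + 1/6·1 = 1/3 ✓
b·Ac: 2/3·1/8 + 1/6·1/2 = 1/6 ✓
b·c³: 2/3·1/8 + 1/6·1 = 1/4 ✓
b·(c∘Ac): 2/3·1/16 + 1/6·1/2 = 1/8 ✓
b·Ac²: 2/3·(-11/48) + 1/6·17/12 = 1/12 ✓
b·A²c: 1/6·1/4 = 1/24 ✓; 4 stages ⇒ order 4.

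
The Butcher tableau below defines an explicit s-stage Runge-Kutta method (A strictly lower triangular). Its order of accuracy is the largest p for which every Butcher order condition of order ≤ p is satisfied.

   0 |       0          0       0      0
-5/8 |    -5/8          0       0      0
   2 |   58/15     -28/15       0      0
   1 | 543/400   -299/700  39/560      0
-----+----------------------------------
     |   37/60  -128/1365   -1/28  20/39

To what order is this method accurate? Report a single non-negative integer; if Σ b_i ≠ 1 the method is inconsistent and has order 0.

4

b = (37/60, -128/1365, -1/28, 20/39)
c = (0, -5/8, 2, 1)
Ac = (0, 0, 7/6, 13/32)
Σ b_i: 37/60·1 + (-128/1365)·1 + (-1/28)·1 + 20/39·1 = 1 ✓
b·c: (-128/1365)·(-5/8) + (-1/28)·2 + 20/39·1 = 1/2 ✓
b·c²: (-128/1365)·25/64 + (-1/28)·4 + 20/39·1 = 1/3 ✓
b·Ac: (-1/28)·7/6 + 20/39·13/32 = 1/6 ✓
b·c³: (-128/1365)·(-125/512) + (-1/28)·8 + 20/39·1 = 1/4 ✓
b·(c∘Ac): (-1/28)·7/3 + 20/39·13/32 = 1/8 ✓
b·Ac²: (-1/28)·(-35/48) + 20/39·143/1280 = 1/12 ✓
b·A²c: 20/39·13/160 = 1/24 ✓; 4 stages ⇒ order 4.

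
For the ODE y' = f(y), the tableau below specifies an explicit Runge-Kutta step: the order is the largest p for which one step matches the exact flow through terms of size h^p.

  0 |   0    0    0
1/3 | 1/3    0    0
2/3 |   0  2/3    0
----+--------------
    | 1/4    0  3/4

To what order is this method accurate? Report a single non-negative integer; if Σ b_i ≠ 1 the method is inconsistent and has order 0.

b = (1/4, 0, 3/4)
c = (0, 1/3, 2/3)
Ac = (0, 0, 2/9)
Σ b_i: 1/4·1 + 3/4·1 = 1 ✓
b·c: 3/4·2/3 = 1/2 ✓
b·c²: 3/4·4/9 = 1/3 ✓
b·Ac: 3/4·2/9 = 1/6 ✓; 3 stages ⇒ order 3.

3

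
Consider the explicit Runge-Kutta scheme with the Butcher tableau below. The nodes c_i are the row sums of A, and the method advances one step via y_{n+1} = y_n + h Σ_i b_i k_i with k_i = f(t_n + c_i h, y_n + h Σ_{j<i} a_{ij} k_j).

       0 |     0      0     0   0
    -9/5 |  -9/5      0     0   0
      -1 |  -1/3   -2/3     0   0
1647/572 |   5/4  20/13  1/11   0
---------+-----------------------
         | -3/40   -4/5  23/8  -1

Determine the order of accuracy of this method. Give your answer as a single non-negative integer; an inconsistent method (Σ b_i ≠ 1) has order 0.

1

b = (-3/40, -4/5, 23/8, -1)
c = (0, -9/5, -1, 1647/572)
Ac = (0, 0, 6/5, -409/143)
Σ b_i: (-3/40)·1 + (-4/5)·1 + 23/8·1 + (-1)·1 = 1 ✓
b·c: (-4/5)·(-9/5) + 23/8·(-1) + (-1)·1647/572 = -123391/28600 ≠ 1/2 ⇒ order 1.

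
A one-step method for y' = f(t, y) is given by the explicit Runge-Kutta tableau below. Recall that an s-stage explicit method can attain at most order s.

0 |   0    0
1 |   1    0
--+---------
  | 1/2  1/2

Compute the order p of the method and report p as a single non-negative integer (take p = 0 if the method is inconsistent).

b = (1/2, 1/2)
c = (0, 1)
Σ b_i: 1/2·1 + 1/2·1 = 1 ✓
b·c: 1/2·1 = 1/2 ✓; 2 stages ⇒ order 2.

2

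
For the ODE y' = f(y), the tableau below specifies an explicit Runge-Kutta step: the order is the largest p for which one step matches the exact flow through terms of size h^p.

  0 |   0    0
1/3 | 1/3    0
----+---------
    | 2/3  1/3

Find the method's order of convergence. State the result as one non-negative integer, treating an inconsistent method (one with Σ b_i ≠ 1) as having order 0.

1

b = (2/3, 1/3)
c = (0, 1/3)
Σ b_i: 2/3·1 + 1/3·1 = 1 ✓
b·c: 1/3·1/3 = 1/9 ≠ 1/2 ⇒ order 1.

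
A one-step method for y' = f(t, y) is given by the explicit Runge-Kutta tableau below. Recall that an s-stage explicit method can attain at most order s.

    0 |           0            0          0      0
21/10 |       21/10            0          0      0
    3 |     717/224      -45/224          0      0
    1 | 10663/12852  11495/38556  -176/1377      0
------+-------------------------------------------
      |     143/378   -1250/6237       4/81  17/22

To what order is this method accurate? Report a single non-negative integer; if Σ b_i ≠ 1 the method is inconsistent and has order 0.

b = (143/378, -1250/6237, 4/81, 17/22)
c = (0, 21/10, 3, 1)
Ac = (0, 0, -27/64, 33/136)
Σ b_i: 143/378·1 + (-1250/6237)·1 + 4/81·1 + 17/22·1 = 1 ✓
b·c: (-1250/6237)·21/10 + 4/81·3 + 17/22·1 = 1/2 ✓
b·c²: (-1250/6237)·441/100 + 4/81·9 + 17/22·1 = 1/3 ✓
b·Ac: 4/81·(-27/64) + 17/22·33/136 = 1/6 ✓
b·c³: (-1250/6237)·9261/1000 + 4/81·27 + 17/22·1 = 1/4 ✓
b·(c∘Ac): 4/81·(-81/64) + 17/22·33/136 = 1/8 ✓
b·Ac²: 4/81·(-567/640) + 17/22·671/4080 = 1/12 ✓
b·A²c: 17/22·11/204 = 1/24 ✓; 4 stages ⇒ order 4.

4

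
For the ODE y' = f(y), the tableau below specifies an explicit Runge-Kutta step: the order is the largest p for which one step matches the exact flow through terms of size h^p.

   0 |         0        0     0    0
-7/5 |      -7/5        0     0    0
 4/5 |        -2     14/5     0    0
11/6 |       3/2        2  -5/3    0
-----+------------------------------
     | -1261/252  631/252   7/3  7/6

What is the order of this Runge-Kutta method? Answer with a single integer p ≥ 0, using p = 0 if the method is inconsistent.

b = (-1261/252, 631/252, 7/3, 7/6)
c = (0, -7/5, 4/5, 11/6)
Ac = (0, 0, -98/25, -62/15)
Σ b_i: (-1261/252)·1 + 631/252·1 + 7/3·1 + 7/6·1 = 1 ✓
b·c: 631/252·(-7/5) + 7/3·4/5 + 7/6·11/6 = 1/2 ✓
b·c²: 631/252·49/25 + 7/3·16/25 + 7/6·121/36 = 55741/5400 ≠ 1/3 ⇒ order 2.
b·Ac: 7/3·(-98/25) + 7/6·(-62/15) = -3143/225 ≠ 1/6

2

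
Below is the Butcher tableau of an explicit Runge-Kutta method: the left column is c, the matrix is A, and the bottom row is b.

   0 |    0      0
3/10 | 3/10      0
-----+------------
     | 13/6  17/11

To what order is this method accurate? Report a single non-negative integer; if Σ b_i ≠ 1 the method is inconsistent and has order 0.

0

b = (13/6, 17/11)
c = (0, 3/10)
Σ b_i: 13/6·1 + 17/11·1 = 245/66 ≠ 1 ⇒ order 0.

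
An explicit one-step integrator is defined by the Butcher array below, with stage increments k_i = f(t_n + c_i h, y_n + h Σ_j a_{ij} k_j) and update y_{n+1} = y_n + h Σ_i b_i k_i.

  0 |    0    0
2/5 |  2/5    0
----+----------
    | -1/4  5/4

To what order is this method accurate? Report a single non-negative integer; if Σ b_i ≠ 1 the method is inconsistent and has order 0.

b = (-1/4, 5/4)
c = (0, 2/5)
Σ b_i: (-1/4)·1 + 5/4·1 = 1 ✓
b·c: 5/4·2/5 = 1/2 ✓; 2 stages ⇒ order 2.

2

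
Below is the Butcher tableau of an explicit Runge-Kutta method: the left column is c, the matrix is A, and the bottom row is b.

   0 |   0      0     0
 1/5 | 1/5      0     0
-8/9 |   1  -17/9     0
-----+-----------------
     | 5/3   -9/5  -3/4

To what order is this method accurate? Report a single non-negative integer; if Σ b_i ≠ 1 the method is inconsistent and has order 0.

0

b = (5/3, -9/5, -3/4)
c = (0, 1/5, -8/9)
Ac = (0, 0, -17/45)
Σ b_i: 5/3·1 + (-9/5)·1 + (-3/4)·1 = -53/60 ≠ 1 ⇒ order 0.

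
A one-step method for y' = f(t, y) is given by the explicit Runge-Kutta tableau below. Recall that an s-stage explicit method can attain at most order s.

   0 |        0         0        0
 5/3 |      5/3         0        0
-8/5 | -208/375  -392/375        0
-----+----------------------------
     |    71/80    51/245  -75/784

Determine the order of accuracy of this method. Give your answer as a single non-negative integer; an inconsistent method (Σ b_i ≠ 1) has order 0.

3

b = (71/80, 51/245, -75/784)
c = (0, 5/3, -8/5)
Ac = (0, 0, -392/225)
Σ b_i: 71/80·1 + 51/245·1 + (-75/784)·1 = 1 ✓
b·c: 51/245·5/3 + (-75/784)·(-8/5) = 1/2 ✓
b·c²: 51/245·25/9 + (-75/784)·64/25 = 1/3 ✓
b·Ac: (-75/784)·(-392/225) = 1/6 ✓; 3 stages ⇒ order 3.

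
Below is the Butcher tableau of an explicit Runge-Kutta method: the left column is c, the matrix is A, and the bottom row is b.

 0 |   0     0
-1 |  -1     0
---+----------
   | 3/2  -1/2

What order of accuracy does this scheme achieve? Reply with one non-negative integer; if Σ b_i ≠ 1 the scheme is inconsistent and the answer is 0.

b = (3/2, -1/2)
c = (0, -1)
Σ b_i: 3/2·1 + (-1/2)·1 = 1 ✓
b·c: (-1/2)·(-1) = 1/2 ✓; 2 stages ⇒ order 2.

2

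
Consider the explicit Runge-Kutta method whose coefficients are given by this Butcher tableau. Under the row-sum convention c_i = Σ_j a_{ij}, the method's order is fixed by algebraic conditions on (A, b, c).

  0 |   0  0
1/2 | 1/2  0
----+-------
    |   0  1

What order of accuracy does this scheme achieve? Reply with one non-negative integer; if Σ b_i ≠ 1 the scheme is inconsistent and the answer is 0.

2

b = (0, 1)
c = (0, 1/2)
Σ b_i: 1·1 = 1 ✓
b·c: 1·1/2 = 1/2 ✓; 2 stages ⇒ order 2.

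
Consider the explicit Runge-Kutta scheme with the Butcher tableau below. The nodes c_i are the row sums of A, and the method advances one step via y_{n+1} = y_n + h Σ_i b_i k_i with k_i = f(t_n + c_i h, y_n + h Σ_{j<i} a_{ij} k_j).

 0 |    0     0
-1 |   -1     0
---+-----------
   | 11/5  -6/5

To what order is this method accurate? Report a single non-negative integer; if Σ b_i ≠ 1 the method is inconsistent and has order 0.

b = (11/5, -6/5)
c = (0, -1)
Σ b_i: 11/5·1 + (-6/5)·1 = 1 ✓
b·c: (-6/5)·(-1) = 6/5 ≠ 1/2 ⇒ order 1.

1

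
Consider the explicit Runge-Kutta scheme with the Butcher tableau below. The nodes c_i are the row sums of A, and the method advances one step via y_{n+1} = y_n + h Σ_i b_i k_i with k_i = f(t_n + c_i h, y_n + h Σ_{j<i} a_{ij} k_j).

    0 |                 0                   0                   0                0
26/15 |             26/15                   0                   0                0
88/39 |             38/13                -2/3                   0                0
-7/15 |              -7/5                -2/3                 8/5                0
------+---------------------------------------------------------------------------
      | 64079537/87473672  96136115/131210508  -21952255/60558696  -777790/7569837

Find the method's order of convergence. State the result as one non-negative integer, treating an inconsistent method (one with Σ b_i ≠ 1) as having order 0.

b = (64079537/87473672, 96136115/131210508, -21952255/60558696, -777790/7569837)
c = (0, 26/15, 88/39, -7/15)
Ac = (0, 0, -52/45, 1436/585)
Σ b_i: 64079537/87473672·1 + 96136115/131210508·1 + (-21952255/60558696)·1 + (-777790/7569837)·1 = 1 ✓
b·c: 96136115/131210508·26/15 + (-21952255/60558696)·88/39 + (-777790/7569837)·(-7/15) = 1/2 ✓
b·c²: 96136115/131210508·676/225 + (-21952255/60558696)·7744/1521 + (-777790/7569837)·49/225 = 1/3 ✓
b·Ac: (-21952255/60558696)·(-52/45) + (-777790/7569837)·1436/585 = 1/6 ✓
b·c³: 96136115/131210508·17576/3375 + (-21952255/60558696)·681472/59319 + (-777790/7569837)·(-343/3375) = -75681836/223654275 ≠ 1/4 ⇒ order 3.
b·(c∘Ac): (-21952255/60558696)·(-352/135) + (-777790/7569837)·(-10052/8775) = 120686828/113547555 ≠ 1/8
b·Ac²: (-21952255/60558696)·(-1352/675) + (-777790/7569837)·700792/114075 = 2545745/26838513 ≠ 1/12
b·A²c: (-777790/7569837)·(-416/225) = 64712128/340642665 ≠ 1/24

3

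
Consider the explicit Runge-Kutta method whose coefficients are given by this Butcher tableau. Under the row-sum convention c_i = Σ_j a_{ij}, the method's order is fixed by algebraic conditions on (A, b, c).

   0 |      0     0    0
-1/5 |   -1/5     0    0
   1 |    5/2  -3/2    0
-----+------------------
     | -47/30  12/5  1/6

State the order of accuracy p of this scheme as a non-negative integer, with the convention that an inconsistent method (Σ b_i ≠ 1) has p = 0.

b = (-47/30, 12/5, 1/6)
c = (0, -1/5, 1)
Ac = (0, 0, 3/10)
Σ b_i: (-47/30)·1 + 12/5·1 + 1/6·1 = 1 ✓
b·c: 12/5·(-1/5) + 1/6·1 = -47/150 ≠ 1/2 ⇒ order 1.

1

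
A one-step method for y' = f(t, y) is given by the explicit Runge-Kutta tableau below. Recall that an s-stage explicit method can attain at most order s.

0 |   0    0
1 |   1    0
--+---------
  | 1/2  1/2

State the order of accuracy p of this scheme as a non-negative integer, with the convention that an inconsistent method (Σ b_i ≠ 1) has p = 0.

2

b = (1/2, 1/2)
c = (0, 1)
Σ b_i: 1/2·1 + 1/2·1 = 1 ✓
b·c: 1/2·1 = 1/2 ✓; 2 stages ⇒ order 2.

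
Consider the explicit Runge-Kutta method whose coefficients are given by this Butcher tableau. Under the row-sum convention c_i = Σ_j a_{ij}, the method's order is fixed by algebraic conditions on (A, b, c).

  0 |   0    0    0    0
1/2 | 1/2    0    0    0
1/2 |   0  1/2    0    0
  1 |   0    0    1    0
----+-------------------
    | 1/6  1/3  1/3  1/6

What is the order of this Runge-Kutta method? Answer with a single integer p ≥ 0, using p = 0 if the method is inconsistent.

b = (1/6, 1/3, 1/3, 1/6)
c = (0, 1/2, 1/2, 1)
Ac = (0, 0, 1/4, 1/2)
Σ b_i: 1/6·1 + 1/3·1 + 1/3·1 + 1/6·1 = 1 ✓
b·c: 1/3·1/2 + 1/3·1/2 + 1/6·1 = 1/2 ✓
b·c²: 1/3·1/4 + 1/3·1/4 + 1/6·1 = 1/3 ✓
b·Ac: 1/3·1/4 + 1/6·1/2 = 1/6 ✓
b·c³: 1/3·1/8 + 1/3·1/8 + 1/6·1 = 1/4 ✓
b·(c∘Ac): 1/3·1/8 + 1/6·1/2 = 1/8 ✓
b·Ac²: 1/3·1/8 + 1/6·1/4 = 1/12 ✓
b·A²c: 1/6·1/4 = 1/24 ✓; 4 stages ⇒ order 4.

4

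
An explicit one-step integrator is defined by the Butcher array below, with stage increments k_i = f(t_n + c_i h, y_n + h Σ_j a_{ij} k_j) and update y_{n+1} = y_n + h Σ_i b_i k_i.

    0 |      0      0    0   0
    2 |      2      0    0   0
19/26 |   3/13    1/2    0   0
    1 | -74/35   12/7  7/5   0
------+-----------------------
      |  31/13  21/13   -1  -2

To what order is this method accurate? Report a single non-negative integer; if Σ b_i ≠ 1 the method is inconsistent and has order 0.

2

b = (31/13, 21/13, -1, -2)
c = (0, 2, 19/26, 1)
Ac = (0, 0, 1, 4051/910)
Σ b_i: 31/13·1 + 21/13·1 + (-1)·1 + (-2)·1 = 1 ✓
b·c: 21/13·2 + (-1)·19/26 + (-2)·1 = 1/2 ✓
b·c²: 21/13·4 + (-1)·361/676 + (-2)·1 = 2655/676 ≠ 1/3 ⇒ order 2.
b·Ac: (-1)·1 + (-2)·4051/910 = -4506/455 ≠ 1/6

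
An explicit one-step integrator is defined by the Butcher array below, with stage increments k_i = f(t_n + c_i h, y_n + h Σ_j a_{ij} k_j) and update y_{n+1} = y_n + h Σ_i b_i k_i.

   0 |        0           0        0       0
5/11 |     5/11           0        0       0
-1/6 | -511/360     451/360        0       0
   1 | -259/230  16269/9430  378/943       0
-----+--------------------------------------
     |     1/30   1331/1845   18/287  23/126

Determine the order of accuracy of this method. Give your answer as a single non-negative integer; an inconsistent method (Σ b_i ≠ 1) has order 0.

4

b = (1/30, 1331/1845, 18/287, 23/126)
c = (0, 5/11, -1/6, 1)
Ac = (0, 0, 41/72, 33/46)
Σ b_i: 1/30·1 + 1331/1845·1 + 18/287·1 + 23/126·1 = 1 ✓
b·c: 1331/1845·5/11 + 18/287·(-1/6) + 23/126·1 = 1/2 ✓
b·c²: 1331/1845·25/121 + 18/287·1/36 + 23/126·1 = 1/3 ✓
b·Ac: 18/287·41/72 + 23/126·33/46 = 1/6 ✓
b·c³: 1331/1845·125/1331 + 18/287·(-1/216) + 23/126·1 = 1/4 ✓
b·(c∘Ac): 18/287·(-41/432) + 23/126·33/46 = 1/8 ✓
b·Ac²: 18/287·205/792 + 23/126·93/253 = 1/12 ✓
b·A²c: 23/126·21/92 = 1/24 ✓; 4 stages ⇒ order 4.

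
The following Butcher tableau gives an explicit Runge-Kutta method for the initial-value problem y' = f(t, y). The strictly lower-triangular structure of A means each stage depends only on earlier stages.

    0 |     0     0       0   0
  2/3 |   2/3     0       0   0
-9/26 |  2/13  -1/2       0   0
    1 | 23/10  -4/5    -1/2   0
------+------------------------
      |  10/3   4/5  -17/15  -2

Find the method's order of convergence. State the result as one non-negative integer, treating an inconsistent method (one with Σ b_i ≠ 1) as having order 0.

b = (10/3, 4/5, -17/15, -2)
c = (0, 2/3, -9/26, 1)
Ac = (0, 0, -1/3, -281/780)
Σ b_i: 10/3·1 + 4/5·1 + (-17/15)·1 + (-2)·1 = 1 ✓
b·c: 4/5·2/3 + (-17/15)·(-9/26) + (-2)·1 = -419/390 ≠ 1/2 ⇒ order 1.

1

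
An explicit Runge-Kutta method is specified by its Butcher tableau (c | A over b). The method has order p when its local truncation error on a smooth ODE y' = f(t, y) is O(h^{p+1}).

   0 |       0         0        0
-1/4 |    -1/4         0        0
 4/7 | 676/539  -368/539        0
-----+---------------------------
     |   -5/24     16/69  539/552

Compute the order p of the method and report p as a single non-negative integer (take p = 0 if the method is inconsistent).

b = (-5/24, 16/69, 539/552)
c = (0, -1/4, 4/7)
Ac = (0, 0, 92/539)
Σ b_i: (-5/24)·1 + 16/69·1 + 539/552·1 = 1 ✓
b·c: 16/69·(-1/4) + 539/552·4/7 = 1/2 ✓
b·c²: 16/69·1/16 + 539/552·16/49 = 1/3 ✓
b·Ac: 539/552·92/539 = 1/6 ✓; 3 stages ⇒ order 3.

3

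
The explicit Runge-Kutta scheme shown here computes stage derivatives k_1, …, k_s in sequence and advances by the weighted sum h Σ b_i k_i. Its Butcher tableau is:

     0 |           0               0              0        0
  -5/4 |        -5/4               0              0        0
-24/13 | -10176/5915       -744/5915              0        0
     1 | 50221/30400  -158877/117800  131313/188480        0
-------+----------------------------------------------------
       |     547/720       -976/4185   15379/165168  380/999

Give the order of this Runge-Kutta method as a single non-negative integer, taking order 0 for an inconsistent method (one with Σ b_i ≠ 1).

4

b = (547/720, -976/4185, 15379/165168, 380/999)
c = (0, -5/4, -24/13, 1)
Ac = (0, 0, 186/1183, 243/608)
Σ b_i: 547/720·1 + (-976/4185)·1 + 15379/165168·1 + 380/999·1 = 1 ✓
b·c: (-976/4185)·(-5/4) + 15379/165168·(-24/13) + 380/999·1 = 1/2 ✓
b·c²: (-976/4185)·25/16 + 15379/165168·576/169 + 380/999·1 = 1/3 ✓
b·Ac: 15379/165168·186/1183 + 380/999·243/608 = 1/6 ✓
b·c³: (-976/4185)·(-125/64) + 15379/165168·(-13824/2197) + 380/999·1 = 1/4 ✓
b·(c∘Ac): 15379/165168·(-4464/15379) + 380/999·243/608 = 1/8 ✓
b·Ac²: 15379/165168·(-465/2366) + 380/999·171/640 = 1/12 ✓
b·A²c: 380/999·333/3040 = 1/24 ✓; 4 stages ⇒ order 4.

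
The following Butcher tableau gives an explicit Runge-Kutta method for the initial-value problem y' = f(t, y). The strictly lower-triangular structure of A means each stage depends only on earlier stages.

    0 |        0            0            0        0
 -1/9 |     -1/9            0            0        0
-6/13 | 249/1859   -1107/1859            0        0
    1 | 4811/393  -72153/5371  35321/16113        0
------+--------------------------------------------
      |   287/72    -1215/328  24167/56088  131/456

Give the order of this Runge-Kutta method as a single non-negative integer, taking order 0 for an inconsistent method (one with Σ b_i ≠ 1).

b = (287/72, -1215/328, 24167/56088, 131/456)
c = (0, -1/9, -6/13, 1)
Ac = (0, 0, 123/1859, 63/131)
Σ b_i: 287/72·1 + (-1215/328)·1 + 24167/56088·1 + 131/456·1 = 1 ✓
b·c: (-1215/328)·(-1/9) + 24167/56088·(-6/13) + 131/456·1 = 1/2 ✓
b·c²: (-1215/328)·1/81 + 24167/56088·36/169 + 131/456·1 = 1/3 ✓
b·Ac: 24167/56088·123/1859 + 131/456·63/131 = 1/6 ✓
b·c³: (-1215/328)·(-1/729) + 24167/56088·(-216/2197) + 131/456·1 = 1/4 ✓
b·(c∘Ac): 24167/56088·(-738/24167) + 131/456·63/131 = 1/8 ✓
b·Ac²: 24167/56088·(-41/5577) + 131/456·355/1179 = 1/12 ✓
b·A²c: 131/456·19/131 = 1/24 ✓; 4 stages ⇒ order 4.

4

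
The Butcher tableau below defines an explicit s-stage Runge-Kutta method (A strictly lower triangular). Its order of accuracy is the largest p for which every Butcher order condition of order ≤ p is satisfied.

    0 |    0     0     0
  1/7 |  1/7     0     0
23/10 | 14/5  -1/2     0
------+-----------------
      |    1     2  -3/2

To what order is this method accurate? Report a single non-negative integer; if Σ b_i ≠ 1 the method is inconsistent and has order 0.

b = (1, 2, -3/2)
c = (0, 1/7, 23/10)
Ac = (0, 0, -1/14)
Σ b_i: 1·1 + 2·1 + (-3/2)·1 = 3/2 ≠ 1 ⇒ order 0.

0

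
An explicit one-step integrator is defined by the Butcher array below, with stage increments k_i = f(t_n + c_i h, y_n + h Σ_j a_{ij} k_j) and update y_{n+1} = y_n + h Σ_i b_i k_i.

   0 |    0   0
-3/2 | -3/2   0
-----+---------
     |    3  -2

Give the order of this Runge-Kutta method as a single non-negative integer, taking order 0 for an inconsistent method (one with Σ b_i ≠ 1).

1

b = (3, -2)
c = (0, -3/2)
Σ b_i: 3·1 + (-2)·1 = 1 ✓
b·c: (-2)·(-3/2) = 3 ≠ 1/2 ⇒ order 1.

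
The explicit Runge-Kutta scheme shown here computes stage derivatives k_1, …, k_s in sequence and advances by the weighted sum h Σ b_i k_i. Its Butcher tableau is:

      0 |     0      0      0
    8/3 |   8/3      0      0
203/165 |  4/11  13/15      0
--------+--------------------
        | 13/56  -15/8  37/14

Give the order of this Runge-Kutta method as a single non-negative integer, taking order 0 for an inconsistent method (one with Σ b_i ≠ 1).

b = (13/56, -15/8, 37/14)
c = (0, 8/3, 203/165)
Ac = (0, 0, 104/45)
Σ b_i: 13/56·1 + (-15/8)·1 + 37/14·1 = 1 ✓
b·c: (-15/8)·8/3 + 37/14·203/165 = -577/330 ≠ 1/2 ⇒ order 1.

1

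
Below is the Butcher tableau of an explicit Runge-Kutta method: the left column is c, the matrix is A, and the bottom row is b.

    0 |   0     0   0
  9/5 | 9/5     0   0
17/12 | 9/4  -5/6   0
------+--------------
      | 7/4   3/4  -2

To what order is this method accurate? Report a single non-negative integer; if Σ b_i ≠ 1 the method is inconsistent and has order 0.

b = (7/4, 3/4, -2)
c = (0, 9/5, 17/12)
Ac = (0, 0, -3/2)
Σ b_i: 7/4·1 + 3/4·1 + (-2)·1 = 1/2 ≠ 1 ⇒ order 0.

0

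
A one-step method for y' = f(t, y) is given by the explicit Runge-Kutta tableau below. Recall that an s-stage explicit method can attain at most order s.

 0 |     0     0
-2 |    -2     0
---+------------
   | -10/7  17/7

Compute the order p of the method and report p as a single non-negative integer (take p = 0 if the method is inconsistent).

1

b = (-10/7, 17/7)
c = (0, -2)
Σ b_i: (-10/7)·1 + 17/7·1 = 1 ✓
b·c: 17/7·(-2) = -34/7 ≠ 1/2 ⇒ order 1.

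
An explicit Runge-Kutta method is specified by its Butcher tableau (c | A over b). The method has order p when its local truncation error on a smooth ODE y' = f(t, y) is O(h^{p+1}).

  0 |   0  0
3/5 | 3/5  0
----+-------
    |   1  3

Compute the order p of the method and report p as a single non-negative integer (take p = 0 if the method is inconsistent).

0

b = (1, 3)
c = (0, 3/5)
Σ b_i: 1·1 + 3·1 = 4 ≠ 1 ⇒ order 0.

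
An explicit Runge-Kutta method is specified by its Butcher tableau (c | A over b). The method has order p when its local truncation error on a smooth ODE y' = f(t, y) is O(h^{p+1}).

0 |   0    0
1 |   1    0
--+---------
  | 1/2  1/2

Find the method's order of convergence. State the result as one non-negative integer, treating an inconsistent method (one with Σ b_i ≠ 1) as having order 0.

b = (1/2, 1/2)
c = (0, 1)
Σ b_i: 1/2·1 + 1/2·1 = 1 ✓
b·c: 1/2·1 = 1/2 ✓; 2 stages ⇒ order 2.

2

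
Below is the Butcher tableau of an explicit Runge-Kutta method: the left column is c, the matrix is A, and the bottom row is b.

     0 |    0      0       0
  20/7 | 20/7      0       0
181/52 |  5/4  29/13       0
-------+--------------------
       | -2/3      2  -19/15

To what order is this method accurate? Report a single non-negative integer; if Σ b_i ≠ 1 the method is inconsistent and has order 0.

b = (-2/3, 2, -19/15)
c = (0, 20/7, 181/52)
Ac = (0, 0, 580/91)
Σ b_i: (-2/3)·1 + 2·1 + (-19/15)·1 = 1/15 ≠ 1 ⇒ order 0.

0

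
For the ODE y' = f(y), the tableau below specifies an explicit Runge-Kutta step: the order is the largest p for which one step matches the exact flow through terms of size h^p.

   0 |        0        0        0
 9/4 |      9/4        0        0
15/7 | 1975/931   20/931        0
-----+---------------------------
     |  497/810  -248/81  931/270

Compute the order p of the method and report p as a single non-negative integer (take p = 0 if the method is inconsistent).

b = (497/810, -248/81, 931/270)
c = (0, 9/4, 15/7)
Ac = (0, 0, 45/931)
Σ b_i: 497/810·1 + (-248/81)·1 + 931/270·1 = 1 ✓
b·c: (-248/81)·9/4 + 931/270·15/7 = 1/2 ✓
b·c²: (-248/81)·81/16 + 931/270·225/49 = 1/3 ✓
b·Ac: 931/270·45/931 = 1/6 ✓; 3 stages ⇒ order 3.

3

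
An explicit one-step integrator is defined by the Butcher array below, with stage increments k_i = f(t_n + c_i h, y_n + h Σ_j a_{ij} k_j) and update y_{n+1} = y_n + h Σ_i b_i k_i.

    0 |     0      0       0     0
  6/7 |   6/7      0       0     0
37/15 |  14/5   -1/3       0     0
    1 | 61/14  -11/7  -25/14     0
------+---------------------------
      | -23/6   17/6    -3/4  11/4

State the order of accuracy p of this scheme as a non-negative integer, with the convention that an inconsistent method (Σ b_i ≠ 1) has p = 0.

b = (-23/6, 17/6, -3/4, 11/4)
c = (0, 6/7, 37/15, 1)
Ac = (0, 0, -2/7, -1691/294)
Σ b_i: (-23/6)·1 + 17/6·1 + (-3/4)·1 + 11/4·1 = 1 ✓
b·c: 17/6·6/7 + (-3/4)·37/15 + 11/4·1 = 233/70 ≠ 1/2 ⇒ order 1.

1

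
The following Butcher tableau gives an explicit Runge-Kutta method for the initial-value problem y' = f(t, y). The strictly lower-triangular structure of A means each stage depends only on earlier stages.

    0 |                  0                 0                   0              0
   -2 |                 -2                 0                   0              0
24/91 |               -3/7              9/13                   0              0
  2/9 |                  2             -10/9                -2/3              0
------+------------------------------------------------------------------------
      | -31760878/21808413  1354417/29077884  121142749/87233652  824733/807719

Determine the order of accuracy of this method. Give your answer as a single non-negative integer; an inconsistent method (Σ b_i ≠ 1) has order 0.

3

b = (-31760878/21808413, 1354417/29077884, 121142749/87233652, 824733/807719)
c = (0, -2, 24/91, 2/9)
Ac = (0, 0, -18/13, 1676/819)
Σ b_i: (-31760878/21808413)·1 + 1354417/29077884·1 + 121142749/87233652·1 + 824733/807719·1 = 1 ✓
b·c: 1354417/29077884·(-2) + 121142749/87233652·24/91 + 824733/807719·2/9 = 1/2 ✓
b·c²: 1354417/29077884·4 + 121142749/87233652·576/8281 + 824733/807719·4/81 = 1/3 ✓
b·Ac: 121142749/87233652·(-18/13) + 824733/807719·1676/819 = 1/6 ✓
b·c³: 1354417/29077884·(-8) + 121142749/87233652·13824/753571 + 824733/807719·8/729 = -2000149838/5953696749 ≠ 1/4 ⇒ order 3.
b·(c∘Ac): 121142749/87233652·(-432/1183) + 824733/807719·3352/7371 = -311044/7269471 ≠ 1/8
b·Ac²: 121142749/87233652·36/13 + 824733/807719·(-334696/74529) = -163117373/220507287 ≠ 1/12
b·A²c: 824733/807719·12/13 = 761292/807719 ≠ 1/24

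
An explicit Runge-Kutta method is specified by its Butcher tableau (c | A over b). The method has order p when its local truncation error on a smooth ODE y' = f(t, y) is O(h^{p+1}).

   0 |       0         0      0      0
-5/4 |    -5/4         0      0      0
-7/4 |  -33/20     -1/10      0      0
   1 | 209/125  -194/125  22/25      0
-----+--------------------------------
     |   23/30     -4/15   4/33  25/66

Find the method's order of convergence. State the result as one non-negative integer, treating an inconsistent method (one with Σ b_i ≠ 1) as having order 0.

b = (23/30, -4/15, 4/33, 25/66)
c = (0, -5/4, -7/4, 1)
Ac = (0, 0, 1/8, 2/5)
Σ b_i: 23/30·1 + (-4/15)·1 + 4/33·1 + 25/66·1 = 1 ✓
b·c: (-4/15)·(-5/4) + 4/33·(-7/4) + 25/66·1 = 1/2 ✓
b·c²: (-4/15)·25/16 + 4/33·49/16 + 25/66·1 = 1/3 ✓
b·Ac: 4/33·1/8 + 25/66·2/5 = 1/6 ✓
b·c³: (-4/15)·(-125/64) + 4/33·(-343/64) + 25/66·1 = 1/4 ✓
b·(c∘Ac): 4/33·(-7/32) + 25/66·2/5 = 1/8 ✓
b·Ac²: 4/33·(-5/32) + 25/66·27/100 = 1/12 ✓
b·A²c: 25/66·11/100 = 1/24 ✓; 4 stages ⇒ order 4.

4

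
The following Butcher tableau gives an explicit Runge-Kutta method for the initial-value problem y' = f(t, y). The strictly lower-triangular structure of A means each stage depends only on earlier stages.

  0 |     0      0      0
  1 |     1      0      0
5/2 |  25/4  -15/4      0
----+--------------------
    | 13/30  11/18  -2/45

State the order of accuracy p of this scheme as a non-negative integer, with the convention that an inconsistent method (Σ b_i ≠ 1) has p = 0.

3

b = (13/30, 11/18, -2/45)
c = (0, 1, 5/2)
Ac = (0, 0, -15/4)
Σ b_i: 13/30·1 + 11/18·1 + (-2/45)·1 = 1 ✓
b·c: 11/18·1 + (-2/45)·5/2 = 1/2 ✓
b·c²: 11/18·1 + (-2/45)·25/4 = 1/3 ✓
b·Ac: (-2/45)·(-15/4) = 1/6 ✓; 3 stages ⇒ order 3.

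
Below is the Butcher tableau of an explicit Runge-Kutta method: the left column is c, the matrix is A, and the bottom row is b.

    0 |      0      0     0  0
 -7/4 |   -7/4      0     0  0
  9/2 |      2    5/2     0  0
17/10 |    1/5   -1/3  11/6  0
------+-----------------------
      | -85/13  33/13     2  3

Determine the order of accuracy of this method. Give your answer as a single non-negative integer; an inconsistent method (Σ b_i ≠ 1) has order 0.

1

b = (-85/13, 33/13, 2, 3)
c = (0, -7/4, 9/2, 17/10)
Ac = (0, 0, -35/8, 53/6)
Σ b_i: (-85/13)·1 + 33/13·1 + 2·1 + 3·1 = 1 ✓
b·c: 33/13·(-7/4) + 2·9/2 + 3·17/10 = 2511/260 ≠ 1/2 ⇒ order 1.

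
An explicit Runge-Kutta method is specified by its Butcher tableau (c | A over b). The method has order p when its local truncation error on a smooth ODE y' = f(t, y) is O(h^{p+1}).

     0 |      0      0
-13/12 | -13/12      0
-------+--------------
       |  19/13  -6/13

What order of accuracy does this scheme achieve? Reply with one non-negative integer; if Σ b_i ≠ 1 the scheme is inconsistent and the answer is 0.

2

b = (19/13, -6/13)
c = (0, -13/12)
Σ b_i: 19/13·1 + (-6/13)·1 = 1 ✓
b·c: (-6/13)·(-13/12) = 1/2 ✓; 2 stages ⇒ order 2.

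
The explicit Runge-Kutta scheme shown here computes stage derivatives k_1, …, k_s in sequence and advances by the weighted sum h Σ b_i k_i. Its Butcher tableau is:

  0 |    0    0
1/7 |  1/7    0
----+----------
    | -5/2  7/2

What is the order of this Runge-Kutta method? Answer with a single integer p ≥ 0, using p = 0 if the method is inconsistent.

b = (-5/2, 7/2)
c = (0, 1/7)
Σ b_i: (-5/2)·1 + 7/2·1 = 1 ✓
b·c: 7/2·1/7 = 1/2 ✓; 2 stages ⇒ order 2.

2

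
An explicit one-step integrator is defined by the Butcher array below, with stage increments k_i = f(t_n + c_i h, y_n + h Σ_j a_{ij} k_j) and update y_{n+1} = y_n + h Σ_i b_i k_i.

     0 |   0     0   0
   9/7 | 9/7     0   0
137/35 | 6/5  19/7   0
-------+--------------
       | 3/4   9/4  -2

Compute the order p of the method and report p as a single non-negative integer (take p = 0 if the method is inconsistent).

b = (3/4, 9/4, -2)
c = (0, 9/7, 137/35)
Ac = (0, 0, 171/49)
Σ b_i: 3/4·1 + 9/4·1 + (-2)·1 = 1 ✓
b·c: 9/4·9/7 + (-2)·137/35 = -691/140 ≠ 1/2 ⇒ order 1.

1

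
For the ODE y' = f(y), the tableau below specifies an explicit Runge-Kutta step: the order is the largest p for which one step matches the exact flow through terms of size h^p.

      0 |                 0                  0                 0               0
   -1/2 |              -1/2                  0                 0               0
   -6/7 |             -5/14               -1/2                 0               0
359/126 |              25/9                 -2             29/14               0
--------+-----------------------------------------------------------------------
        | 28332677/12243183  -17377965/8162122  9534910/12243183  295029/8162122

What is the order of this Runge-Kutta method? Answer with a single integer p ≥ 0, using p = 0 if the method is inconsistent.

b = (28332677/12243183, -17377965/8162122, 9534910/12243183, 295029/8162122)
c = (0, -1/2, -6/7, 359/126)
Ac = (0, 0, 1/4, -38/49)
Σ b_i: 28332677/12243183·1 + (-17377965/8162122)·1 + 9534910/12243183·1 + 295029/8162122·1 = 1 ✓
b·c: (-17377965/8162122)·(-1/2) + 9534910/12243183·(-6/7) + 295029/8162122·359/126 = 1/2 ✓
b·c²: (-17377965/8162122)·1/4 + 9534910/12243183·36/49 + 295029/8162122·128881/15876 = 1/3 ✓
b·Ac: 9534910/12243183·1/4 + 295029/8162122·(-38/49) = 1/6 ✓
b·c³: (-17377965/8162122)·(-1/8) + 9534910/12243183·(-216/343) + 295029/8162122·46268279/2000376 = 3774867121/6170564232 ≠ 1/4 ⇒ order 3.
b·(c∘Ac): 9534910/12243183·(-3/14) + 295029/8162122·(-6821/3087) = -14098159/57134854 ≠ 1/8
b·Ac²: 9534910/12243183·(-1/8) + 295029/8162122·701/686 = -10355011/171404562 ≠ 1/12
b·A²c: 295029/8162122·29/56 = 1222263/65296976 ≠ 1/24

3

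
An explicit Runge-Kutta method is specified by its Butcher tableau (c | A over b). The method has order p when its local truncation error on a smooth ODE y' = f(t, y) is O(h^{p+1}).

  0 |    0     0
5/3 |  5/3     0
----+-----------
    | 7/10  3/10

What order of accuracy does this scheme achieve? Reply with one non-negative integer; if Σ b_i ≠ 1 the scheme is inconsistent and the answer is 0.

2

b = (7/10, 3/10)
c = (0, 5/3)
Σ b_i: 7/10·1 + 3/10·1 = 1 ✓
b·c: 3/10·5/3 = 1/2 ✓; 2 stages ⇒ order 2.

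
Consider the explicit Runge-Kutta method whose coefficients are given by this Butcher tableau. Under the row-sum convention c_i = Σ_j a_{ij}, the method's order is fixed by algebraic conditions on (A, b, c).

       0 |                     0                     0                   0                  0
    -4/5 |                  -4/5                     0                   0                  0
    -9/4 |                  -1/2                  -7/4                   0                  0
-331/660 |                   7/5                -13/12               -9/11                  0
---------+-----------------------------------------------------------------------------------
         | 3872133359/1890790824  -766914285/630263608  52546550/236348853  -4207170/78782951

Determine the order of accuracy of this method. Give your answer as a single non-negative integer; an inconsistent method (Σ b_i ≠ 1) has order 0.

b = (3872133359/1890790824, -766914285/630263608, 52546550/236348853, -4207170/78782951)
c = (0, -4/5, -9/4, -331/660)
Ac = (0, 0, 7/5, 1787/660)
Σ b_i: 3872133359/1890790824·1 + (-766914285/630263608)·1 + 52546550/236348853·1 + (-4207170/78782951)·1 = 1 ✓
b·c: (-766914285/630263608)·(-4/5) + 52546550/236348853·(-9/4) + (-4207170/78782951)·(-331/660) = 1/2 ✓
b·c²: (-766914285/630263608)·16/25 + 52546550/236348853·81/16 + (-4207170/78782951)·109561/435600 = 1/3 ✓
b·Ac: 52546550/236348853·7/5 + (-4207170/78782951)·1787/660 = 1/6 ✓
b·c³: (-766914285/630263608)·(-64/125) + 52546550/236348853·(-729/64) + (-4207170/78782951)·(-36264691/287496000) = -5936019256099/3119804859600 ≠ 1/4 ⇒ order 3.
b·(c∘Ac): 52546550/236348853·(-63/20) + (-4207170/78782951)·(-591497/435600) = -5935320277/9453954120 ≠ 1/8
b·Ac²: 52546550/236348853·(-28/25) + (-4207170/78782951)·(-63827/13200) = 87105829/9453954120 ≠ 1/12
b·A²c: (-4207170/78782951)·(-63/55) = 4819122/78782951 ≠ 1/24

3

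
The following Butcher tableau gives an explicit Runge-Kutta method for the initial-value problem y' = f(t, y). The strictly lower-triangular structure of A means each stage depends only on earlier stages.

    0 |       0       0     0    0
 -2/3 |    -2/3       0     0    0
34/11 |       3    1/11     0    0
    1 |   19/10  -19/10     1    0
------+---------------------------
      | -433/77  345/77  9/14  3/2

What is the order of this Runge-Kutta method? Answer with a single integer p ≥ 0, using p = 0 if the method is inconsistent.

b = (-433/77, 345/77, 9/14, 3/2)
c = (0, -2/3, 34/11, 1)
Ac = (0, 0, -2/33, 719/165)
Σ b_i: (-433/77)·1 + 345/77·1 + 9/14·1 + 3/2·1 = 1 ✓
b·c: 345/77·(-2/3) + 9/14·34/11 + 3/2·1 = 1/2 ✓
b·c²: 345/77·4/9 + 9/14·1156/121 + 3/2·1 = 48955/5082 ≠ 1/3 ⇒ order 2.
b·Ac: 9/14·(-2/33) + 3/2·719/165 = 5003/770 ≠ 1/6

2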